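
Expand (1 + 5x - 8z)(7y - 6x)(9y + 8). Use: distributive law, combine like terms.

63y² + 56y + 226xy - 48x + 315xy² - 270x²y - 240x² - 504y²z - 448yz + 432xyz + 384xz

(1 + 5x - 8z)(7y - 6x)(9y + 8)
= (7y - 6x + 35xy - 30x² - 56yz + 48xz)(9y + 8)    [distributive law]
= 63y² + 56y - 54xy - 48x + 315xy² + 280xy - 270x²y - 240x² - 504y²z - 448yz + 432xyz + 384xz    [distributive law]
= 63y² + 56y + 226xy - 48x + 315xy² - 270x²y - 240x² - 504y²z - 448yz + 432xyz + 384xz    [combine like terms]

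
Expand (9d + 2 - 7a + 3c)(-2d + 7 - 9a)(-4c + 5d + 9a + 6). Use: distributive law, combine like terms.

42cd^2 - 90d^3 - 497ad^2 + 187d^2 - 167cd - 206ad + 424d + 79acd - 288a^2d + 70c - 276a + 84 + 295ac - 225a^2 - 495a^2c + 567a^3 + 24c^2d - 84c^2 + 108ac^2

(9d + 2 - 7a + 3c)(-2d + 7 - 9a)(-4c + 5d + 9a + 6)
= (-18d^2 + 63d - 81ad - 4d + 14 - 18a + 14ad - 49a + 63a^2 - 6cd + 21c - 27ac)(-4c + 5d + 9a + 6)    [distributive law]
= (-18d^2 + 59d - 67ad + 14 - 67a + 63a^2 - 6cd + 21c - 27ac)(-4c + 5d + 9a + 6)    [combine like terms]
= 72cd^2 - 90d^3 - 162ad^2 - 108d^2 - 236cd + 295d^2 + 531ad + 354d + 268acd - 335ad^2 - 603a^2d - 402ad - 56c + 70d + 126a + 84 + 268ac - 335ad - 603a^2 - 402a - 252a^2c + 315a^2d + 567a^3 + 378a^2 + 24c^2d - 30cd^2 - 54acd - 36cd - 84c^2 + 105cd + 189ac + 126c + 108ac^2 - 135acd - 243a^2c - 162ac    [distributive law]
= 42cd^2 - 90d^3 - 497ad^2 + 187d^2 - 167cd - 206ad + 424d + 79acd - 288a^2d + 70c - 276a + 84 + 295ac - 225a^2 - 495a^2c + 567a^3 + 24c^2d - 84c^2 + 108ac^2    [combine like terms]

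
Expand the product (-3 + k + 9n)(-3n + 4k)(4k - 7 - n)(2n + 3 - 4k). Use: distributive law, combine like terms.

(-3 + k + 9n)(-3n + 4k)(4k - 7 - n)(2n + 3 - 4k)
= (9n - 12k - 3kn + 4k^2 - 27n^2 + 36kn)(4k - 7 - n)(2n + 3 - 4k)    [distributive law]
= (9n - 12k + 33kn + 4k^2 - 27n^2)(4k - 7 - n)(2n + 3 - 4k)    [combine like terms]
= (36kn - 63n - 9n^2 - 48k^2 + 84k + 12kn + 132k^2n - 231kn - 33kn^2 + 16k^3 - 28k^2 - 4k^2n - 108kn^2 + 189n^2 + 27n^3)(2n + 3 - 4k)    [distributive law]
= (-183kn - 63n + 180n^2 - 76k^2 + 84k + 128k^2n - 141kn^2 + 16k^3 + 27n^3)(2n + 3 - 4k)    [combine like terms]
= -366kn^2 - 549kn + 732k^2n - 126n^2 - 189n + 252kn + 360n^3 + 540n^2 - 720kn^2 - 152k^2n - 228k^2 + 304k^3 + 168kn + 252k - 336k^2 + 256k^2n^2 + 384k^2n - 512k^3n - 282kn^3 - 423kn^2 + 564k^2n^2 + 32k^3n + 48k^3 - 64k^4 + 54n^4 + 81n^3 - 108kn^3    [distributive law]
= -1509kn^2 - 129kn + 964k^2n + 414n^2 - 189n + 441n^3 - 564k^2 + 352k^3 + 252k + 820k^2n^2 - 480k^3n - 390kn^3 - 64k^4 + 54n^4    [combine like terms]

-1509kn^2 - 129kn + 964k^2n + 414n^2 - 189n + 441n^3 - 564k^2 + 352k^3 + 252k + 820k^2n^2 - 480k^3n - 390kn^3 - 64k^4 + 54n^4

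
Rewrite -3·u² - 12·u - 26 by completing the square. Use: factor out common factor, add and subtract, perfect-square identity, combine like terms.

-3·u² - 12·u - 26
= -3(u² + 4·u) - 26    [factor out -3 from the u-terms]
= -3(u² + 4·u + 4 - 4) - 26    [add and subtract 4 inside the bracket]
= -3(u + 2)² + 12 - 26    [perfect-square identity]
= -3(u + 2)² - 14    [combine constants]

-3(u + 2)² - 14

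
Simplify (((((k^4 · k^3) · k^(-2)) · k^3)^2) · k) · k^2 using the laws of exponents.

k^19

(((((k^4 · k^3) · k^(-2)) · k^3)^2) · k) · k^2
= (((((k^4 · k^3) · k^(-2))^2) · ((k^3)^2)) · k) · k^2    [power of a product]
= (((((k^4 · k^3)^2) · ((k^(-2))^2)) · ((k^3)^2)) · k) · k^2    [power of a product]
= ((((((k^4)^2) · ((k^3)^2)) · ((k^(-2))^2)) · ((k^3)^2)) · k) · k^2    [power of a product]
= ((((k^8 · ((k^3)^2)) · ((k^(-2))^2)) · ((k^3)^2)) · k) · k^2    [power of a power]
= ((((k^8 · k^6) · ((k^(-2))^2)) · ((k^3)^2)) · k) · k^2    [power of a power]
= (((k^14 · ((k^(-2))^2)) · ((k^3)^2)) · k) · k^2    [product of powers]
= (((k^14 · k^(-4)) · ((k^3)^2)) · k) · k^2    [power of a power]
= ((k^10 · ((k^3)^2)) · k) · k^2    [product of powers]
= ((k^10 · k^6) · k) · k^2    [power of a power]
= (k^16 · k) · k^2    [product of powers]
= k^17 · k^2    [product of powers]
= k^19    [product of powers]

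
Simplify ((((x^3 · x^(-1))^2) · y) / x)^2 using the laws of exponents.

((((x^3 · x^(-1))^2) · y) / x)^2
= ((((x^3 · x^(-1))^2) · y)^2) / (x^2)    [power of a quotient]
= ((((x^3 · x^(-1))^2)^2) · (y^2)) / (x^2)    [power of a product]
= (((x^3 · x^(-1))^4) · (y^2)) / (x^2)    [power of a power]
= ((((x^3)^4) · ((x^(-1))^4)) · (y^2)) / (x^2)    [power of a product]
= ((x^12 · ((x^(-1))^4)) · (y^2)) / (x^2)    [power of a power]
= ((x^12 · x^(-4)) · (y^2)) / (x^2)    [power of a power]
= (x^8 · (y^2)) / (x^2)    [product of powers]
= x^6·y^2    [quotient of powers]

x^6·y^2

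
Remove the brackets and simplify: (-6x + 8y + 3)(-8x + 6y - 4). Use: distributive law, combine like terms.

48x² - 100xy + 48y² - 14y - 12

(-6x + 8y + 3)(-8x + 6y - 4)
= 48x² - 36xy + 24x - 64xy + 48y² - 32y - 24x + 18y - 12    [distributive law]
= 48x² - 100xy + 48y² - 14y - 12    [combine like terms]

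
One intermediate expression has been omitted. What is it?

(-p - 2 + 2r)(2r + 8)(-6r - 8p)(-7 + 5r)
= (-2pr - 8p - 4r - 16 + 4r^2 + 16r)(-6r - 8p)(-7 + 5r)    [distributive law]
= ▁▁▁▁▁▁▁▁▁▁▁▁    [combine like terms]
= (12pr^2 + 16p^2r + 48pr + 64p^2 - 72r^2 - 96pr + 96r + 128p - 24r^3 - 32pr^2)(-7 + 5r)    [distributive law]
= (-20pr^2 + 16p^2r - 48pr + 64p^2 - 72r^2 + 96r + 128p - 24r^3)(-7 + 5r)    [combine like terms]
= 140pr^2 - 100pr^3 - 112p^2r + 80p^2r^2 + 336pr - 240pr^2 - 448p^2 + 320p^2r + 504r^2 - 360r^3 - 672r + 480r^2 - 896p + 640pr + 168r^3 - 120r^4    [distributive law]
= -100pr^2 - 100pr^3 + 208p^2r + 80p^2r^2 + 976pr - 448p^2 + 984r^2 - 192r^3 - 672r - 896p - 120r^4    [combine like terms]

By combine like terms:

(-2pr - 8p + 12r - 16 + 4r^2)(-6r - 8p)(-7 + 5r)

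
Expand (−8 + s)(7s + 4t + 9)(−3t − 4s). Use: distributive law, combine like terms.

269st + 188s^2 + 96t^2 + 216t + 288s − 37s^2t − 28s^3 − 12st^2

(−8 + s)(7s + 4t + 9)(−3t − 4s)
= (−56s − 32t − 72 + 7s^2 + 4st + 9s)(−3t − 4s)    [distributive law]
= (−47s − 32t − 72 + 7s^2 + 4st)(−3t − 4s)    [combine like terms]
= 141st + 188s^2 + 96t^2 + 128st + 216t + 288s − 21s^2t − 28s^3 − 12st^2 − 16s^2t    [distributive law]
= 269st + 188s^2 + 96t^2 + 216t + 288s − 37s^2t − 28s^3 − 12st^2    [combine like terms]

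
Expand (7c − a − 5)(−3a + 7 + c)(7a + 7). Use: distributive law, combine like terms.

(7c − a − 5)(−3a + 7 + c)(7a + 7)
= (−21ac + 49c + 7c^2 + 3a^2 − 7a − ac + 15a − 35 − 5c)(7a + 7)    [distributive law]
= (−22ac + 44c + 7c^2 + 3a^2 + 8a − 35)(7a + 7)    [combine like terms]
= −154a^2c − 154ac + 308ac + 308c + 49ac^2 + 49c^2 + 21a^3 + 21a^2 + 56a^2 + 56a − 245a − 245    [distributive law]
= −154a^2c + 154ac + 308c + 49ac^2 + 49c^2 + 21a^3 + 77a^2 − 189a − 245    [combine like terms]

−154a^2c + 154ac + 308c + 49ac^2 + 49c^2 + 21a^3 + 77a^2 − 189a − 245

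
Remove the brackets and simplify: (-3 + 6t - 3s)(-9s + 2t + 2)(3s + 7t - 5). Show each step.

-72s² + 465st - 123s - 18t² - 72t + 30 + 9s²t - 384st² + 84t³ + 81s³

(-3 + 6t - 3s)(-9s + 2t + 2)(3s + 7t - 5)
= (27s - 6t - 6 - 54st + 12t² + 12t + 27s² - 6st - 6s)(3s + 7t - 5)    [distributive law]
= (21s + 6t - 6 - 60st + 12t² + 27s²)(3s + 7t - 5)    [combine like terms]
= 63s² + 147st - 105s + 18st + 42t² - 30t - 18s - 42t + 30 - 180s²t - 420st² + 300st + 36st² + 84t³ - 60t² + 81s³ + 189s²t - 135s²    [distributive law]
= -72s² + 465st - 123s - 18t² - 72t + 30 + 9s²t - 384st² + 84t³ + 81s³    [combine like terms]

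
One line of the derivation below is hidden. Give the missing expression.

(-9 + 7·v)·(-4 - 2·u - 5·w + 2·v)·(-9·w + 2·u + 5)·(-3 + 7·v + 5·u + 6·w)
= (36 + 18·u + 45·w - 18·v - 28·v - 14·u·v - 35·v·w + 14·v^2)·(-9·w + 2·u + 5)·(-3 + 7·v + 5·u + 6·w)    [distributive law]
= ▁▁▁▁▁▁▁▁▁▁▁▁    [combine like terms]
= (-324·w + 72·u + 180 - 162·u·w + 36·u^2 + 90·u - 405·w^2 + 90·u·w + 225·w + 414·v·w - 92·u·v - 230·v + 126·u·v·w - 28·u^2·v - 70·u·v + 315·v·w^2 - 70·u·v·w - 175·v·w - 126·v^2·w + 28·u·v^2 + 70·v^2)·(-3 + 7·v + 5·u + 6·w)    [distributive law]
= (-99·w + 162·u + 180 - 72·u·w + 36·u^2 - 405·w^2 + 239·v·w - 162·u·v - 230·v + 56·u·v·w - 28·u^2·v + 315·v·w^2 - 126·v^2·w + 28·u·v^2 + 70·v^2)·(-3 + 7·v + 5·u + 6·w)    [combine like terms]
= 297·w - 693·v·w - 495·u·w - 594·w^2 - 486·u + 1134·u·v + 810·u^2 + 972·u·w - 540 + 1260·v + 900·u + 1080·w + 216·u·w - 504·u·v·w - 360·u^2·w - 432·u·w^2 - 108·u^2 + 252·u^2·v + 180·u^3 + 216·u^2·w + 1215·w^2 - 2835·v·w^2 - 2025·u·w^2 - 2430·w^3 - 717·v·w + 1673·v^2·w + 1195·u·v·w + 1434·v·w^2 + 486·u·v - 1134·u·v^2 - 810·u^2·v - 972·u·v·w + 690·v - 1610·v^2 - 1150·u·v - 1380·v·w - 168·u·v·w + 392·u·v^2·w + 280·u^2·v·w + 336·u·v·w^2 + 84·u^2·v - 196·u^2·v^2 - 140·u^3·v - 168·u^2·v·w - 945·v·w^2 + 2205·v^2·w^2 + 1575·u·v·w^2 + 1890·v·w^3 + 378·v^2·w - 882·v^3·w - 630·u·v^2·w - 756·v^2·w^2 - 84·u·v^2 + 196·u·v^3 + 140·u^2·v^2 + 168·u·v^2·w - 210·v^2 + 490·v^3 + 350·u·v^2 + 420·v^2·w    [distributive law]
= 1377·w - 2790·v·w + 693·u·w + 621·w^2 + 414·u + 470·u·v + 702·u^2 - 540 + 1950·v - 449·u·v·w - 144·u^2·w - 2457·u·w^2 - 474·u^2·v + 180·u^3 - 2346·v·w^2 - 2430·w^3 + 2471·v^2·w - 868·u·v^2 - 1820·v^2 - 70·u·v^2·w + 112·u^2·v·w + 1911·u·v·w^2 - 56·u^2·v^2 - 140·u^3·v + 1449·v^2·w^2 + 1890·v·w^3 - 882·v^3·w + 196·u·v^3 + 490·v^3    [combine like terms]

After combine like terms, the bracketed line is:

(36 + 18·u + 45·w - 46·v - 14·u·v - 35·v·w + 14·v^2)·(-9·w + 2·u + 5)·(-3 + 7·v + 5·u + 6·w)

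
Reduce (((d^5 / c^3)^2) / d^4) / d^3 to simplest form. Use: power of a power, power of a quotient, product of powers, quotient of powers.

c^(-6)d^3

(((d^5 / c^3)^2) / d^4) / d^3
= ((((d^5)^2) / ((c^3)^2)) / d^4) / d^3    [power of a quotient]
= ((d^10 / ((c^3)^2)) / d^4) / d^3    [power of a power]
= ((d^10 / c^6) / d^4) / d^3    [power of a power]
= c^(-6)d^3    [quotient of powers; product of powers]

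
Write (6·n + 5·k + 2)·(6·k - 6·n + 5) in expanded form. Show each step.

(6·n + 5·k + 2)·(6·k - 6·n + 5)
= 36·k·n - 36·n^2 + 30·n + 30·k^2 - 30·k·n + 25·k + 12·k - 12·n + 10    [distributive law]
= 6·k·n - 36·n^2 + 18·n + 30·k^2 + 37·k + 10    [combine like terms]

6·k·n - 36·n^2 + 18·n + 30·k^2 + 37·k + 10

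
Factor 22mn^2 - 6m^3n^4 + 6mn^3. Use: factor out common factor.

2mn^2(11 - 3m^2n^2 + 3n)

22mn^2 - 6m^3n^4 + 6mn^3
= 2(11mn^2 - 3m^3n^4 + 3mn^3)    [factor out 2]
= 2mn^2(11 - 3m^2n^2 + 3n)    [factor out mn^2]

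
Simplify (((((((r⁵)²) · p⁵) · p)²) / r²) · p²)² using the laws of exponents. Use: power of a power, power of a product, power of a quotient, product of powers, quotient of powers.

p²⁸r³⁶

(((((((r⁵)²) · p⁵) · p)²) / r²) · p²)²
= (((((((r⁵)²) · p⁵) · p)²) / r²)²) · ((p²)²)    [power of a product]
= (((((((r⁵)²) · p⁵) · p)²)²) / ((r²)²)) · ((p²)²)    [power of a quotient]
= ((((((r⁵)²) · p⁵) · p)⁴) / ((r²)²)) · ((p²)²)    [power of a power]
= ((((((r⁵)²) · p⁵)⁴) · (p⁴)) / ((r²)²)) · ((p²)²)    [power of a product]
= ((((((r⁵)²)⁴) · ((p⁵)⁴)) · (p⁴)) / ((r²)²)) · ((p²)²)    [power of a product]
= (((((r⁵)⁸) · ((p⁵)⁴)) · (p⁴)) / ((r²)²)) · ((p²)²)    [power of a power]
= (((r⁴⁰ · ((p⁵)⁴)) · (p⁴)) / ((r²)²)) · ((p²)²)    [power of a power]
= (((r⁴⁰ · p²⁰) · (p⁴)) / ((r²)²)) · ((p²)²)    [power of a power]
= (((r⁴⁰ · p²⁰) · p⁴) / r⁴) · ((p²)²)    [power of a power]
= (((r⁴⁰ · p²⁰) · p⁴) / r⁴) · p⁴    [power of a power]
= p²⁸r³⁶    [quotient of powers; product of powers]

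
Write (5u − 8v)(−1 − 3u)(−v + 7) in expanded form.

(5u − 8v)(−1 − 3u)(−v + 7)
= (−5u − 15u^2 + 8v + 24uv)(−v + 7)    [distributive law]
= 5uv − 35u + 15u^2v − 105u^2 − 8v^2 + 56v − 24uv^2 + 168uv    [distributive law]
= 173uv − 35u + 15u^2v − 105u^2 − 8v^2 + 56v − 24uv^2    [combine like terms]

173uv − 35u + 15u^2v − 105u^2 − 8v^2 + 56v − 24uv^2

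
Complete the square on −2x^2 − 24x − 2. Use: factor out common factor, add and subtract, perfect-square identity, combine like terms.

−2(x + 6)^2 + 70

−2x^2 − 24x − 2
= −2(x^2 + 12x) − 2    [factor out -2 from the x-terms]
= −2(x^2 + 12x + 36 − 36) − 2    [add and subtract 36 inside the bracket]
= −2(x + 6)^2 + 72 − 2    [perfect-square identity]
= −2(x + 6)^2 + 70    [combine constants]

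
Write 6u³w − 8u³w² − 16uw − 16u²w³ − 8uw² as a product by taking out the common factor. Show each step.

6u³w − 8u³w² − 16uw − 16u²w³ − 8uw²
= 2(3u³w − 4u³w² − 8uw − 8u²w³ − 4uw²)    [factor out 2]
= 2uw(3u² − 4u²w − 8 − 8uw² − 4w)    [factor out uw]

2uw(3u² − 4u²w − 8 − 8uw² − 4w)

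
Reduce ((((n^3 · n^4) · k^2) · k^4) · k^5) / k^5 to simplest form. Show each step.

k^6·n^7

((((n^3 · n^4) · k^2) · k^4) · k^5) / k^5
= (((n^7 · k^2) · k^4) · k^5) / k^5    [product of powers]
= k^6·n^7    [quotient of powers; product of powers]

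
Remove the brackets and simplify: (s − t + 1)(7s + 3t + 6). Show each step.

(s − t + 1)(7s + 3t + 6)
= 7s^2 + 3st + 6s − 7st − 3t^2 − 6t + 7s + 3t + 6    [distributive law]
= 7s^2 − 4st + 13s − 3t^2 − 3t + 6    [combine like terms]

7s^2 − 4st + 13s − 3t^2 − 3t + 6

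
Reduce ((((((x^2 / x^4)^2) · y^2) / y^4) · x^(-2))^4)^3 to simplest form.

x^(-72)y^(-24)

((((((x^2 / x^4)^2) · y^2) / y^4) · x^(-2))^4)^3
= (((((x^2 / x^4)^2) · y^2) / y^4) · x^(-2))^12    [power of a power]
= (((((x^2 / x^4)^2) · y^2) / y^4)^12) · ((x^(-2))^12)    [power of a product]
= (((((x^2 / x^4)^2) · y^2)^12) / ((y^4)^12)) · ((x^(-2))^12)    [power of a quotient]
= (((((x^2 / x^4)^2)^12) · ((y^2)^12)) / ((y^4)^12)) · ((x^(-2))^12)    [power of a product]
= ((((x^2 / x^4)^24) · ((y^2)^12)) / ((y^4)^12)) · ((x^(-2))^12)    [power of a power]
= (((((x^2)^24) / ((x^4)^24)) · ((y^2)^12)) / ((y^4)^12)) · ((x^(-2))^12)    [power of a quotient]
= (((x^48 / ((x^4)^24)) · ((y^2)^12)) / ((y^4)^12)) · ((x^(-2))^12)    [power of a power]
= (((x^48 / x^96) · ((y^2)^12)) / ((y^4)^12)) · ((x^(-2))^12)    [power of a power]
= ((x^(-48) · ((y^2)^12)) / ((y^4)^12)) · ((x^(-2))^12)    [quotient of powers]
= ((x^(-48) · y^24) / ((y^4)^12)) · ((x^(-2))^12)    [power of a power]
= ((x^(-48) · y^24) / y^48) · ((x^(-2))^12)    [power of a power]
= ((x^(-48) · y^24) / y^48) · x^(-24)    [power of a power]
= x^(-72)y^(-24)    [quotient of powers; product of powers]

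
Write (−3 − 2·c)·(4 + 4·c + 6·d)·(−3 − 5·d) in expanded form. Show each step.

(−3 − 2·c)·(4 + 4·c + 6·d)·(−3 − 5·d)
= (−12 − 12·c − 18·d − 8·c − 8·c² − 12·c·d)·(−3 − 5·d)    [distributive law]
= (−12 − 20·c − 18·d − 8·c² − 12·c·d)·(−3 − 5·d)    [combine like terms]
= 36 + 60·d + 60·c + 100·c·d + 54·d + 90·d² + 24·c² + 40·c²·d + 36·c·d + 60·c·d²    [distributive law]
= 36 + 114·d + 60·c + 136·c·d + 90·d² + 24·c² + 40·c²·d + 60·c·d²    [combine like terms]

36 + 114·d + 60·c + 136·c·d + 90·d² + 24·c² + 40·c²·d + 60·c·d²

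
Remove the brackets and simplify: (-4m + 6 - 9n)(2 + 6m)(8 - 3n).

(-4m + 6 - 9n)(2 + 6m)(8 - 3n)
= (-8m - 24m^2 + 12 + 36m - 18n - 54mn)(8 - 3n)    [distributive law]
= (28m - 24m^2 + 12 - 18n - 54mn)(8 - 3n)    [combine like terms]
= 224m - 84mn - 192m^2 + 72m^2n + 96 - 36n - 144n + 54n^2 - 432mn + 162mn^2    [distributive law]
= 224m - 516mn - 192m^2 + 72m^2n + 96 - 180n + 54n^2 + 162mn^2    [combine like terms]

224m - 516mn - 192m^2 + 72m^2n + 96 - 180n + 54n^2 + 162mn^2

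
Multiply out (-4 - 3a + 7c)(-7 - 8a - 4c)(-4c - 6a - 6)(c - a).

86c^2 - 572ac + 486a^2 - 168c + 168a - 50ac^2 - 712a^2c + 462a^3 + 300c^3 - 176a^2c^2 - 312a^3c + 144a^4 + 232ac^3 + 112c^4

(-4 - 3a + 7c)(-7 - 8a - 4c)(-4c - 6a - 6)(c - a)
= (28 + 32a + 16c + 21a + 24a^2 + 12ac - 49c - 56ac - 28c^2)(-4c - 6a - 6)(c - a)    [distributive law]
= (28 + 53a - 33c + 24a^2 - 44ac - 28c^2)(-4c - 6a - 6)(c - a)    [combine like terms]
= (-112c - 168a - 168 - 212ac - 318a^2 - 318a + 132c^2 + 198ac + 198c - 96a^2c - 144a^3 - 144a^2 + 176ac^2 + 264a^2c + 264ac + 112c^3 + 168ac^2 + 168c^2)(c - a)    [distributive law]
= (86c - 486a - 168 + 250ac - 462a^2 + 300c^2 + 168a^2c - 144a^3 + 344ac^2 + 112c^3)(c - a)    [combine like terms]
= 86c^2 - 86ac - 486ac + 486a^2 - 168c + 168a + 250ac^2 - 250a^2c - 462a^2c + 462a^3 + 300c^3 - 300ac^2 + 168a^2c^2 - 168a^3c - 144a^3c + 144a^4 + 344ac^3 - 344a^2c^2 + 112c^4 - 112ac^3    [distributive law]
= 86c^2 - 572ac + 486a^2 - 168c + 168a - 50ac^2 - 712a^2c + 462a^3 + 300c^3 - 176a^2c^2 - 312a^3c + 144a^4 + 232ac^3 + 112c^4    [combine like terms]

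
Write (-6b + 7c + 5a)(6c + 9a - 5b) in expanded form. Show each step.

-71bc - 79ab + 30b² + 42c² + 93ac + 45a²

(-6b + 7c + 5a)(6c + 9a - 5b)
= -36bc - 54ab + 30b² + 42c² + 63ac - 35bc + 30ac + 45a² - 25ab    [distributive law]
= -71bc - 79ab + 30b² + 42c² + 93ac + 45a²    [combine like terms]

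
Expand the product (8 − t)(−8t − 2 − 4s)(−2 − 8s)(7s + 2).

1844st + 248t + 3352s^2t + 608s + 64 + 1856s^2 + 1792s^3 − 240st^2 − 32t^2 − 448s^2t^2 − 224s^3t

(8 − t)(−8t − 2 − 4s)(−2 − 8s)(7s + 2)
= (−64t − 16 − 32s + 8t^2 + 2t + 4st)(−2 − 8s)(7s + 2)    [distributive law]
= (−62t − 16 − 32s + 8t^2 + 4st)(−2 − 8s)(7s + 2)    [combine like terms]
= (124t + 496st + 32 + 128s + 64s + 256s^2 − 16t^2 − 64st^2 − 8st − 32s^2t)(7s + 2)    [distributive law]
= (124t + 488st + 32 + 192s + 256s^2 − 16t^2 − 64st^2 − 32s^2t)(7s + 2)    [combine like terms]
= 868st + 248t + 3416s^2t + 976st + 224s + 64 + 1344s^2 + 384s + 1792s^3 + 512s^2 − 112st^2 − 32t^2 − 448s^2t^2 − 128st^2 − 224s^3t − 64s^2t    [distributive law]
= 1844st + 248t + 3352s^2t + 608s + 64 + 1856s^2 + 1792s^3 − 240st^2 − 32t^2 − 448s^2t^2 − 224s^3t    [combine like terms]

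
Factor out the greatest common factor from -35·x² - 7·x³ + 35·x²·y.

7·x²(-5 - x + 5·y)

-35·x² - 7·x³ + 35·x²·y
= 7(-5·x² - x³ + 5·x²·y)    [factor out 7]
= 7·x²(-5 - x + 5·y)    [factor out x²]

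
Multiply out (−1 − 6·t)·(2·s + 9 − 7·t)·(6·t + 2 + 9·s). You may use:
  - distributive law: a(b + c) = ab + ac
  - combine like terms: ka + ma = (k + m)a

−459·s·t − 85·s − 18·s² − 148·t − 18 − 198·t² + 306·s·t² − 108·s²·t + 252·t³

(−1 − 6·t)·(2·s + 9 − 7·t)·(6·t + 2 + 9·s)
= (−2·s − 9 + 7·t − 12·s·t − 54·t + 42·t²)·(6·t + 2 + 9·s)    [distributive law]
= (−2·s − 9 − 47·t − 12·s·t + 42·t²)·(6·t + 2 + 9·s)    [combine like terms]
= −12·s·t − 4·s − 18·s² − 54·t − 18 − 81·s − 282·t² − 94·t − 423·s·t − 72·s·t² − 24·s·t − 108·s²·t + 252·t³ + 84·t² + 378·s·t²    [distributive law]
= −459·s·t − 85·s − 18·s² − 148·t − 18 − 198·t² + 306·s·t² − 108·s²·t + 252·t³    [combine like terms]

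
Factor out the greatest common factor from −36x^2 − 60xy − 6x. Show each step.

6x(−6x − 10y − 1)

−36x^2 − 60xy − 6x
= 6(−6x^2 − 10xy − x)    [factor out 6]
= 6x(−6x − 10y − 1)    [factor out x]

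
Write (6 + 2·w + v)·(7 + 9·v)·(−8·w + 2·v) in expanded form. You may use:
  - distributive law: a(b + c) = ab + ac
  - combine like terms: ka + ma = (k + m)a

(6 + 2·w + v)·(7 + 9·v)·(−8·w + 2·v)
= (42 + 54·v + 14·w + 18·v·w + 7·v + 9·v^2)·(−8·w + 2·v)    [distributive law]
= (42 + 61·v + 14·w + 18·v·w + 9·v^2)·(−8·w + 2·v)    [combine like terms]
= −336·w + 84·v − 488·v·w + 122·v^2 − 112·w^2 + 28·v·w − 144·v·w^2 + 36·v^2·w − 72·v^2·w + 18·v^3    [distributive law]
= −336·w + 84·v − 460·v·w + 122·v^2 − 112·w^2 − 144·v·w^2 − 36·v^2·w + 18·v^3    [combine like terms]

−336·w + 84·v − 460·v·w + 122·v^2 − 112·w^2 − 144·v·w^2 − 36·v^2·w + 18·v^3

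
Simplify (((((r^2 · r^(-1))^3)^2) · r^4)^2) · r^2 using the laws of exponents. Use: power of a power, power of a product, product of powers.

(((((r^2 · r^(-1))^3)^2) · r^4)^2) · r^2
= (((((r^2 · r^(-1))^3)^2)^2) · ((r^4)^2)) · r^2    [power of a product]
= ((((r^2 · r^(-1))^3)^4) · ((r^4)^2)) · r^2    [power of a power]
= (((r^2 · r^(-1))^12) · ((r^4)^2)) · r^2    [power of a power]
= ((((r^2)^12) · ((r^(-1))^12)) · ((r^4)^2)) · r^2    [power of a product]
= ((r^24 · ((r^(-1))^12)) · ((r^4)^2)) · r^2    [power of a power]
= ((r^24 · r^(-12)) · ((r^4)^2)) · r^2    [power of a power]
= (r^12 · ((r^4)^2)) · r^2    [product of powers]
= (r^12 · r^8) · r^2    [power of a power]
= r^20 · r^2    [product of powers]
= r^22    [product of powers]

r^22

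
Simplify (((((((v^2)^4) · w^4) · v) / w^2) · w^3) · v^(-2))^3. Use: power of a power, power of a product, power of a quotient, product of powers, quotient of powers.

v^21w^15

(((((((v^2)^4) · w^4) · v) / w^2) · w^3) · v^(-2))^3
= (((((((v^2)^4) · w^4) · v) / w^2) · w^3)^3) · ((v^(-2))^3)    [power of a product]
= (((((((v^2)^4) · w^4) · v) / w^2)^3) · ((w^3)^3)) · ((v^(-2))^3)    [power of a product]
= (((((((v^2)^4) · w^4) · v)^3) / ((w^2)^3)) · ((w^3)^3)) · ((v^(-2))^3)    [power of a quotient]
= (((((((v^2)^4) · w^4)^3) · (v^3)) / ((w^2)^3)) · ((w^3)^3)) · ((v^(-2))^3)    [power of a product]
= (((((((v^2)^4)^3) · ((w^4)^3)) · (v^3)) / ((w^2)^3)) · ((w^3)^3)) · ((v^(-2))^3)    [power of a product]
= ((((((v^2)^12) · ((w^4)^3)) · (v^3)) / ((w^2)^3)) · ((w^3)^3)) · ((v^(-2))^3)    [power of a power]
= ((((v^24 · ((w^4)^3)) · (v^3)) / ((w^2)^3)) · ((w^3)^3)) · ((v^(-2))^3)    [power of a power]
= ((((v^24 · w^12) · (v^3)) / ((w^2)^3)) · ((w^3)^3)) · ((v^(-2))^3)    [power of a power]
= ((((v^24 · w^12) · v^3) / w^6) · ((w^3)^3)) · ((v^(-2))^3)    [power of a power]
= ((((v^24 · w^12) · v^3) / w^6) · w^9) · ((v^(-2))^3)    [power of a power]
= ((((v^24 · w^12) · v^3) / w^6) · w^9) · v^(-6)    [power of a power]
= v^21w^15    [quotient of powers; product of powers]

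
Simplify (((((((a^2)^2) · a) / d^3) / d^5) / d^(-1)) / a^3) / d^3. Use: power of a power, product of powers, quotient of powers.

a^2d^(-10)

(((((((a^2)^2) · a) / d^3) / d^5) / d^(-1)) / a^3) / d^3
= (((((a^4 · a) / d^3) / d^5) / d^(-1)) / a^3) / d^3    [power of a power]
= ((((a^5 / d^3) / d^5) / d^(-1)) / a^3) / d^3    [product of powers]
= a^2d^(-10)    [quotient of powers; product of powers]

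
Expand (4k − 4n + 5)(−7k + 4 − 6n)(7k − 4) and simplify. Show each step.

−196k^3 − 21k^2 + 216k + 28k^2n − 338kn + 184n + 168kn^2 − 96n^2 − 80

(4k − 4n + 5)(−7k + 4 − 6n)(7k − 4)
= (−28k^2 + 16k − 24kn + 28kn − 16n + 24n^2 − 35k + 20 − 30n)(7k − 4)    [distributive law]
= (−28k^2 − 19k + 4kn − 46n + 24n^2 + 20)(7k − 4)    [combine like terms]
= −196k^3 + 112k^2 − 133k^2 + 76k + 28k^2n − 16kn − 322kn + 184n + 168kn^2 − 96n^2 + 140k − 80    [distributive law]
= −196k^3 − 21k^2 + 216k + 28k^2n − 338kn + 184n + 168kn^2 − 96n^2 − 80    [combine like terms]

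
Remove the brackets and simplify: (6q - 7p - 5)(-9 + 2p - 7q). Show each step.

(6q - 7p - 5)(-9 + 2p - 7q)
= -54q + 12pq - 42q² + 63p - 14p² + 49pq + 45 - 10p + 35q    [distributive law]
= -19q + 61pq - 42q² + 53p - 14p² + 45    [combine like terms]

-19q + 61pq - 42q² + 53p - 14p² + 45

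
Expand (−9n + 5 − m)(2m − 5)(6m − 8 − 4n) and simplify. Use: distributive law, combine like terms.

(−9n + 5 − m)(2m − 5)(6m − 8 − 4n)
= (−18mn + 45n + 10m − 25 − 2m^2 + 5m)(6m − 8 − 4n)    [distributive law]
= (−18mn + 45n + 15m − 25 − 2m^2)(6m − 8 − 4n)    [combine like terms]
= −108m^2n + 144mn + 72mn^2 + 270mn − 360n − 180n^2 + 90m^2 − 120m − 60mn − 150m + 200 + 100n − 12m^3 + 16m^2 + 8m^2n    [distributive law]
= −100m^2n + 354mn + 72mn^2 − 260n − 180n^2 + 106m^2 − 270m + 200 − 12m^3    [combine like terms]

−100m^2n + 354mn + 72mn^2 − 260n − 180n^2 + 106m^2 − 270m + 200 − 12m^3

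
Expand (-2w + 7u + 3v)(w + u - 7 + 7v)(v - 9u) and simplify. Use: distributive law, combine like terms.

(-2w + 7u + 3v)(w + u - 7 + 7v)(v - 9u)
= (-2w² - 2uw + 14w - 14vw + 7uw + 7u² - 49u + 49uv + 3vw + 3uv - 21v + 21v²)(v - 9u)    [distributive law]
= (-2w² + 5uw + 14w - 11vw + 7u² - 49u + 52uv - 21v + 21v²)(v - 9u)    [combine like terms]
= -2vw² + 18uw² + 5uvw - 45u²w + 14vw - 126uw - 11v²w + 99uvw + 7u²v - 63u³ - 49uv + 441u² + 52uv² - 468u²v - 21v² + 189uv + 21v³ - 189uv²    [distributive law]
= -2vw² + 18uw² + 104uvw - 45u²w + 14vw - 126uw - 11v²w - 461u²v - 63u³ + 140uv + 441u² - 137uv² - 21v² + 21v³    [combine like terms]

-2vw² + 18uw² + 104uvw - 45u²w + 14vw - 126uw - 11v²w - 461u²v - 63u³ + 140uv + 441u² - 137uv² - 21v² + 21v³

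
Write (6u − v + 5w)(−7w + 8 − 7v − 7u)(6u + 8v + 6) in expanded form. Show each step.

(6u − v + 5w)(−7w + 8 − 7v − 7u)(6u + 8v + 6)
= (−42uw + 48u − 42uv − 42u^2 + 7vw − 8v + 7v^2 + 7uv − 35w^2 + 40w − 35vw − 35uw)(6u + 8v + 6)    [distributive law]
= (−77uw + 48u − 35uv − 42u^2 − 28vw − 8v + 7v^2 − 35w^2 + 40w)(6u + 8v + 6)    [combine like terms]
= −462u^2w − 616uvw − 462uw + 288u^2 + 384uv + 288u − 210u^2v − 280uv^2 − 210uv − 252u^3 − 336u^2v − 252u^2 − 168uvw − 224v^2w − 168vw − 48uv − 64v^2 − 48v + 42uv^2 + 56v^3 + 42v^2 − 210uw^2 − 280vw^2 − 210w^2 + 240uw + 320vw + 240w    [distributive law]
= −462u^2w − 784uvw − 222uw + 36u^2 + 126uv + 288u − 546u^2v − 238uv^2 − 252u^3 − 224v^2w + 152vw − 22v^2 − 48v + 56v^3 − 210uw^2 − 280vw^2 − 210w^2 + 240w    [combine like terms]

−462u^2w − 784uvw − 222uw + 36u^2 + 126uv + 288u − 546u^2v − 238uv^2 − 252u^3 − 224v^2w + 152vw − 22v^2 − 48v + 56v^3 − 210uw^2 − 280vw^2 − 210w^2 + 240w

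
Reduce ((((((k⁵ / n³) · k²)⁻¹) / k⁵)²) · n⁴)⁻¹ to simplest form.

((((((k⁵ / n³) · k²)⁻¹) / k⁵)²) · n⁴)⁻¹
= ((((((k⁵ / n³) · k²)⁻¹) / k⁵)²)⁻¹) · ((n⁴)⁻¹)    [power of a product]
= (((((k⁵ / n³) · k²)⁻¹) / k⁵)⁻²) · ((n⁴)⁻¹)    [power of a power]
= (((((k⁵ / n³) · k²)⁻¹)⁻²) / ((k⁵)⁻²)) · ((n⁴)⁻¹)    [power of a quotient]
= ((((k⁵ / n³) · k²)²) / ((k⁵)⁻²)) · ((n⁴)⁻¹)    [power of a power]
= ((((k⁵ / n³)²) · ((k²)²)) / ((k⁵)⁻²)) · ((n⁴)⁻¹)    [power of a product]
= (((((k⁵)²) / ((n³)²)) · ((k²)²)) / ((k⁵)⁻²)) · ((n⁴)⁻¹)    [power of a quotient]
= (((k¹⁰ / ((n³)²)) · ((k²)²)) / ((k⁵)⁻²)) · ((n⁴)⁻¹)    [power of a power]
= (((k¹⁰ / n⁶) · ((k²)²)) / ((k⁵)⁻²)) · ((n⁴)⁻¹)    [power of a power]
= (((k¹⁰ / n⁶) · k⁴) / ((k⁵)⁻²)) · ((n⁴)⁻¹)    [power of a power]
= (((k¹⁰ / n⁶) · k⁴) / k⁻¹⁰) · ((n⁴)⁻¹)    [power of a power]
= (((k¹⁰ / n⁶) · k⁴) / k⁻¹⁰) · n⁻⁴    [power of a power]
= k²⁴n⁻¹⁰    [quotient of powers; product of powers]

k²⁴n⁻¹⁰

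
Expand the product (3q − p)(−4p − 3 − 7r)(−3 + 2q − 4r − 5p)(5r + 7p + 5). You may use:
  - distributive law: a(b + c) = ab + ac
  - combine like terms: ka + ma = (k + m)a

(3q − p)(−4p − 3 − 7r)(−3 + 2q − 4r − 5p)(5r + 7p + 5)
= (−12pq − 9q − 21qr + 4p^2 + 3p + 7pr)(−3 + 2q − 4r − 5p)(5r + 7p + 5)    [distributive law]
= (36pq − 24pq^2 + 48pqr + 60p^2q + 27q − 18q^2 + 36qr + 45pq + 63qr − 42q^2r + 84qr^2 + 105pqr − 12p^2 + 8p^2q − 16p^2r − 20p^3 − 9p + 6pq − 12pr − 15p^2 − 21pr + 14pqr − 28pr^2 − 35p^2r)(5r + 7p + 5)    [distributive law]
= (87pq − 24pq^2 + 167pqr + 68p^2q + 27q − 18q^2 + 99qr − 42q^2r + 84qr^2 − 27p^2 − 51p^2r − 20p^3 − 9p − 33pr − 28pr^2)(5r + 7p + 5)    [combine like terms]
= 435pqr + 609p^2q + 435pq − 120pq^2r − 168p^2q^2 − 120pq^2 + 835pqr^2 + 1169p^2qr + 835pqr + 340p^2qr + 476p^3q + 340p^2q + 135qr + 189pq + 135q − 90q^2r − 126pq^2 − 90q^2 + 495qr^2 + 693pqr + 495qr − 210q^2r^2 − 294pq^2r − 210q^2r + 420qr^3 + 588pqr^2 + 420qr^2 − 135p^2r − 189p^3 − 135p^2 − 255p^2r^2 − 357p^3r − 255p^2r − 100p^3r − 140p^4 − 100p^3 − 45pr − 63p^2 − 45p − 165pr^2 − 231p^2r − 165pr − 140pr^3 − 196p^2r^2 − 140pr^2    [distributive law]
= 1963pqr + 949p^2q + 624pq − 414pq^2r − 168p^2q^2 − 246pq^2 + 1423pqr^2 + 1509p^2qr + 476p^3q + 630qr + 135q − 300q^2r − 90q^2 + 915qr^2 − 210q^2r^2 + 420qr^3 − 621p^2r − 289p^3 − 198p^2 − 451p^2r^2 − 457p^3r − 140p^4 − 210pr − 45p − 305pr^2 − 140pr^3    [combine like terms]

1963pqr + 949p^2q + 624pq − 414pq^2r − 168p^2q^2 − 246pq^2 + 1423pqr^2 + 1509p^2qr + 476p^3q + 630qr + 135q − 300q^2r − 90q^2 + 915qr^2 − 210q^2r^2 + 420qr^3 − 621p^2r − 289p^3 − 198p^2 − 451p^2r^2 − 457p^3r − 140p^4 − 210pr − 45p − 305pr^2 − 140pr^3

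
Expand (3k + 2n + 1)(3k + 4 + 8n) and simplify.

9k^2 + 15k + 30kn + 16n + 16n^2 + 4

(3k + 2n + 1)(3k + 4 + 8n)
= 9k^2 + 12k + 24kn + 6kn + 8n + 16n^2 + 3k + 4 + 8n    [distributive law]
= 9k^2 + 15k + 30kn + 16n + 16n^2 + 4    [combine like terms]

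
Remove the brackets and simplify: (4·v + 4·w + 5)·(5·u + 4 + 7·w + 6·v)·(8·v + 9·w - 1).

160·u·v² + 340·u·v·w + 180·u·v + 344·v² + 770·v·w + 114·v + 632·v²·w + 692·v·w² + 192·v³ + 180·u·w² + 205·u·w + 431·w² + 129·w + 252·w³ - 25·u - 20

(4·v + 4·w + 5)·(5·u + 4 + 7·w + 6·v)·(8·v + 9·w - 1)
= (20·u·v + 16·v + 28·v·w + 24·v² + 20·u·w + 16·w + 28·w² + 24·v·w + 25·u + 20 + 35·w + 30·v)·(8·v + 9·w - 1)    [distributive law]
= (20·u·v + 46·v + 52·v·w + 24·v² + 20·u·w + 51·w + 28·w² + 25·u + 20)·(8·v + 9·w - 1)    [combine like terms]
= 160·u·v² + 180·u·v·w - 20·u·v + 368·v² + 414·v·w - 46·v + 416·v²·w + 468·v·w² - 52·v·w + 192·v³ + 216·v²·w - 24·v² + 160·u·v·w + 180·u·w² - 20·u·w + 408·v·w + 459·w² - 51·w + 224·v·w² + 252·w³ - 28·w² + 200·u·v + 225·u·w - 25·u + 160·v + 180·w - 20    [distributive law]
= 160·u·v² + 340·u·v·w + 180·u·v + 344·v² + 770·v·w + 114·v + 632·v²·w + 692·v·w² + 192·v³ + 180·u·w² + 205·u·w + 431·w² + 129·w + 252·w³ - 25·u - 20    [combine like terms]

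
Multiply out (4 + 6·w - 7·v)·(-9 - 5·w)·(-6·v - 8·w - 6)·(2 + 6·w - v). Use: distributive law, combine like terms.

-540·v - 2244·v·w - 594·v² + 2760·w + 5936·w² + 432 - 2592·v·w² - 2418·v²·w + 5112·w³ - 840·v·w³ - 1160·v²·w² + 1440·w⁴ + 378·v³ + 210·v³·w

(4 + 6·w - 7·v)·(-9 - 5·w)·(-6·v - 8·w - 6)·(2 + 6·w - v)
= (-36 - 20·w - 54·w - 30·w² + 63·v + 35·v·w)·(-6·v - 8·w - 6)·(2 + 6·w - v)    [distributive law]
= (-36 - 74·w - 30·w² + 63·v + 35·v·w)·(-6·v - 8·w - 6)·(2 + 6·w - v)    [combine like terms]
= (216·v + 288·w + 216 + 444·v·w + 592·w² + 444·w + 180·v·w² + 240·w³ + 180·w² - 378·v² - 504·v·w - 378·v - 210·v²·w - 280·v·w² - 210·v·w)·(2 + 6·w - v)    [distributive law]
= (-162·v + 732·w + 216 - 270·v·w + 772·w² - 100·v·w² + 240·w³ - 378·v² - 210·v²·w)·(2 + 6·w - v)    [combine like terms]
= -324·v - 972·v·w + 162·v² + 1464·w + 4392·w² - 732·v·w + 432 + 1296·w - 216·v - 540·v·w - 1620·v·w² + 270·v²·w + 1544·w² + 4632·w³ - 772·v·w² - 200·v·w² - 600·v·w³ + 100·v²·w² + 480·w³ + 1440·w⁴ - 240·v·w³ - 756·v² - 2268·v²·w + 378·v³ - 420·v²·w - 1260·v²·w² + 210·v³·w    [distributive law]
= -540·v - 2244·v·w - 594·v² + 2760·w + 5936·w² + 432 - 2592·v·w² - 2418·v²·w + 5112·w³ - 840·v·w³ - 1160·v²·w² + 1440·w⁴ + 378·v³ + 210·v³·w    [combine like terms]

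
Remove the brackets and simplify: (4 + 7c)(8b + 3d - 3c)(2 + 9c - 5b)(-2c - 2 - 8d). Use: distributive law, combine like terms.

-1048bc - 128b - 392bd - 2138bc^2 - 3350bcd + 880b^2c + 320b^2 + 1280b^2d - 156cd - 48d - 192d^2 + 522c^2d - 1200cd^2 + 480bd^2 + 348c^2 + 48c + 678c^3 - 1218bc^3 - 4662bc^2d + 560b^2c^2 + 2240b^2cd + 1134c^3d - 1512c^2d^2 + 840bcd^2 + 378c^4

(4 + 7c)(8b + 3d - 3c)(2 + 9c - 5b)(-2c - 2 - 8d)
= (32b + 12d - 12c + 56bc + 21cd - 21c^2)(2 + 9c - 5b)(-2c - 2 - 8d)    [distributive law]
= (64b + 288bc - 160b^2 + 24d + 108cd - 60bd - 24c - 108c^2 + 60bc + 112bc + 504bc^2 - 280b^2c + 42cd + 189c^2d - 105bcd - 42c^2 - 189c^3 + 105bc^2)(-2c - 2 - 8d)    [distributive law]
= (64b + 460bc - 160b^2 + 24d + 150cd - 60bd - 24c - 150c^2 + 609bc^2 - 280b^2c + 189c^2d - 105bcd - 189c^3)(-2c - 2 - 8d)    [combine like terms]
= -128bc - 128b - 512bd - 920bc^2 - 920bc - 3680bcd + 320b^2c + 320b^2 + 1280b^2d - 48cd - 48d - 192d^2 - 300c^2d - 300cd - 1200cd^2 + 120bcd + 120bd + 480bd^2 + 48c^2 + 48c + 192cd + 300c^3 + 300c^2 + 1200c^2d - 1218bc^3 - 1218bc^2 - 4872bc^2d + 560b^2c^2 + 560b^2c + 2240b^2cd - 378c^3d - 378c^2d - 1512c^2d^2 + 210bc^2d + 210bcd + 840bcd^2 + 378c^4 + 378c^3 + 1512c^3d    [distributive law]
= -1048bc - 128b - 392bd - 2138bc^2 - 3350bcd + 880b^2c + 320b^2 + 1280b^2d - 156cd - 48d - 192d^2 + 522c^2d - 1200cd^2 + 480bd^2 + 348c^2 + 48c + 678c^3 - 1218bc^3 - 4662bc^2d + 560b^2c^2 + 2240b^2cd + 1134c^3d - 1512c^2d^2 + 840bcd^2 + 378c^4    [combine like terms]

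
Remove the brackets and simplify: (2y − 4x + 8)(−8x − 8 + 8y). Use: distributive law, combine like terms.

(2y − 4x + 8)(−8x − 8 + 8y)
= −16xy − 16y + 16y² + 32x² + 32x − 32xy − 64x − 64 + 64y    [distributive law]
= −48xy + 48y + 16y² + 32x² − 32x − 64    [combine like terms]

−48xy + 48y + 16y² + 32x² − 32x − 64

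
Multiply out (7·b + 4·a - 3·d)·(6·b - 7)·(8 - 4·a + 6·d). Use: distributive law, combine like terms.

336·b^2 - 168·a·b^2 + 252·b^2·d - 392·b + 388·a·b - 438·b·d - 96·a^2·b + 216·a·b·d - 224·a + 112·a^2 - 252·a·d - 108·b·d^2 + 168·d + 126·d^2

(7·b + 4·a - 3·d)·(6·b - 7)·(8 - 4·a + 6·d)
= (42·b^2 - 49·b + 24·a·b - 28·a - 18·b·d + 21·d)·(8 - 4·a + 6·d)    [distributive law]
= 336·b^2 - 168·a·b^2 + 252·b^2·d - 392·b + 196·a·b - 294·b·d + 192·a·b - 96·a^2·b + 144·a·b·d - 224·a + 112·a^2 - 168·a·d - 144·b·d + 72·a·b·d - 108·b·d^2 + 168·d - 84·a·d + 126·d^2    [distributive law]
= 336·b^2 - 168·a·b^2 + 252·b^2·d - 392·b + 388·a·b - 438·b·d - 96·a^2·b + 216·a·b·d - 224·a + 112·a^2 - 252·a·d - 108·b·d^2 + 168·d + 126·d^2    [combine like terms]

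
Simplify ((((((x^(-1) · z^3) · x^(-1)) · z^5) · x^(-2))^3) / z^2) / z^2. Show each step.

((((((x^(-1) · z^3) · x^(-1)) · z^5) · x^(-2))^3) / z^2) / z^2
= ((((((x^(-1) · z^3) · x^(-1)) · z^5)^3) · ((x^(-2))^3)) / z^2) / z^2    [power of a product]
= ((((((x^(-1) · z^3) · x^(-1))^3) · ((z^5)^3)) · ((x^(-2))^3)) / z^2) / z^2    [power of a product]
= ((((((x^(-1) · z^3)^3) · ((x^(-1))^3)) · ((z^5)^3)) · ((x^(-2))^3)) / z^2) / z^2    [power of a product]
= (((((((x^(-1))^3) · ((z^3)^3)) · ((x^(-1))^3)) · ((z^5)^3)) · ((x^(-2))^3)) / z^2) / z^2    [power of a product]
= (((((x^(-3) · ((z^3)^3)) · ((x^(-1))^3)) · ((z^5)^3)) · ((x^(-2))^3)) / z^2) / z^2    [power of a power]
= (((((x^(-3) · z^9) · ((x^(-1))^3)) · ((z^5)^3)) · ((x^(-2))^3)) / z^2) / z^2    [power of a power]
= (((((x^(-3) · z^9) · x^(-3)) · ((z^5)^3)) · ((x^(-2))^3)) / z^2) / z^2    [power of a power]
= (((((x^(-3) · z^9) · x^(-3)) · z^15) · ((x^(-2))^3)) / z^2) / z^2    [power of a power]
= (((((x^(-3) · z^9) · x^(-3)) · z^15) · x^(-6)) / z^2) / z^2    [power of a power]
= x^(-12)z^20    [quotient of powers; product of powers]

x^(-12)z^20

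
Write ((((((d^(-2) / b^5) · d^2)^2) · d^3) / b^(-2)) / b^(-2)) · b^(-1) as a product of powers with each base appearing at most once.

b^(-7)d^3

((((((d^(-2) / b^5) · d^2)^2) · d^3) / b^(-2)) / b^(-2)) · b^(-1)
= ((((((d^(-2) / b^5)^2) · ((d^2)^2)) · d^3) / b^(-2)) / b^(-2)) · b^(-1)    [power of a product]
= (((((((d^(-2))^2) / ((b^5)^2)) · ((d^2)^2)) · d^3) / b^(-2)) / b^(-2)) · b^(-1)    [power of a quotient]
= (((((d^(-4) / ((b^5)^2)) · ((d^2)^2)) · d^3) / b^(-2)) / b^(-2)) · b^(-1)    [power of a power]
= (((((d^(-4) / b^10) · ((d^2)^2)) · d^3) / b^(-2)) / b^(-2)) · b^(-1)    [power of a power]
= (((((d^(-4) / b^10) · d^4) · d^3) / b^(-2)) / b^(-2)) · b^(-1)    [power of a power]
= b^(-7)d^3    [quotient of powers; product of powers]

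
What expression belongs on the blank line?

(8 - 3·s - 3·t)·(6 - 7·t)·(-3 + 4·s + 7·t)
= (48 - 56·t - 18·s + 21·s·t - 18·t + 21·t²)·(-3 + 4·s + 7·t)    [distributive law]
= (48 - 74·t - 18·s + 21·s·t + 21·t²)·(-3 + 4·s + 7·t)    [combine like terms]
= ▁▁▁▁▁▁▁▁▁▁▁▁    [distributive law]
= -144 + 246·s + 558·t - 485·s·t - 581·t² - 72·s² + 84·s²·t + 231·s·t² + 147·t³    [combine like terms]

By distributive law:

-144 + 192·s + 336·t + 222·t - 296·s·t - 518·t² + 54·s - 72·s² - 126·s·t - 63·s·t + 84·s²·t + 147·s·t² - 63·t² + 84·s·t² + 147·t³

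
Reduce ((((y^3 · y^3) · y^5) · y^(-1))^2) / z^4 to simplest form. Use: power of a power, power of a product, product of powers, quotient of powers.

y^20z^(-4)

((((y^3 · y^3) · y^5) · y^(-1))^2) / z^4
= ((((y^3 · y^3) · y^5)^2) · ((y^(-1))^2)) / z^4    [power of a product]
= ((((y^3 · y^3)^2) · ((y^5)^2)) · ((y^(-1))^2)) / z^4    [power of a product]
= (((((y^3)^2) · ((y^3)^2)) · ((y^5)^2)) · ((y^(-1))^2)) / z^4    [power of a product]
= (((y^6 · ((y^3)^2)) · ((y^5)^2)) · ((y^(-1))^2)) / z^4    [power of a power]
= (((y^6 · y^6) · ((y^5)^2)) · ((y^(-1))^2)) / z^4    [power of a power]
= ((y^12 · ((y^5)^2)) · ((y^(-1))^2)) / z^4    [product of powers]
= ((y^12 · y^10) · ((y^(-1))^2)) / z^4    [power of a power]
= (y^22 · ((y^(-1))^2)) / z^4    [product of powers]
= (y^22 · y^(-2)) / z^4    [power of a power]
= y^20 / z^4    [product of powers]
= y^20z^(-4)    [quotient of powers]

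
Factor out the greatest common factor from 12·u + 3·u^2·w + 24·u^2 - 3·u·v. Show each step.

12·u + 3·u^2·w + 24·u^2 - 3·u·v
= 3(4·u + u^2·w + 8·u^2 - u·v)    [factor out 3]
= 3·u(4 + u·w + 8·u - v)    [factor out u]

3·u(4 + u·w + 8·u - v)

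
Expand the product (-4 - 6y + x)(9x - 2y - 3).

-39x + 26y + 12 - 56xy + 12y^2 + 9x^2

(-4 - 6y + x)(9x - 2y - 3)
= -36x + 8y + 12 - 54xy + 12y^2 + 18y + 9x^2 - 2xy - 3x    [distributive law]
= -39x + 26y + 12 - 56xy + 12y^2 + 9x^2    [combine like terms]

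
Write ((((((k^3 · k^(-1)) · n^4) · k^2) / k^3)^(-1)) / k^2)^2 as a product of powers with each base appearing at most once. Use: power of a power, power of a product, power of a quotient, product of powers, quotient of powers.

k^(-6)n^(-8)

((((((k^3 · k^(-1)) · n^4) · k^2) / k^3)^(-1)) / k^2)^2
= ((((((k^3 · k^(-1)) · n^4) · k^2) / k^3)^(-1))^2) / ((k^2)^2)    [power of a quotient]
= (((((k^3 · k^(-1)) · n^4) · k^2) / k^3)^(-2)) / ((k^2)^2)    [power of a power]
= (((((k^3 · k^(-1)) · n^4) · k^2)^(-2)) / ((k^3)^(-2))) / ((k^2)^2)    [power of a quotient]
= (((((k^3 · k^(-1)) · n^4)^(-2)) · ((k^2)^(-2))) / ((k^3)^(-2))) / ((k^2)^2)    [power of a product]
= (((((k^3 · k^(-1))^(-2)) · ((n^4)^(-2))) · ((k^2)^(-2))) / ((k^3)^(-2))) / ((k^2)^2)    [power of a product]
= ((((((k^3)^(-2)) · ((k^(-1))^(-2))) · ((n^4)^(-2))) · ((k^2)^(-2))) / ((k^3)^(-2))) / ((k^2)^2)    [power of a product]
= ((((k^(-6) · ((k^(-1))^(-2))) · ((n^4)^(-2))) · ((k^2)^(-2))) / ((k^3)^(-2))) / ((k^2)^2)    [power of a power]
= ((((k^(-6) · k^2) · ((n^4)^(-2))) · ((k^2)^(-2))) / ((k^3)^(-2))) / ((k^2)^2)    [power of a power]
= (((k^(-4) · ((n^4)^(-2))) · ((k^2)^(-2))) / ((k^3)^(-2))) / ((k^2)^2)    [product of powers]
= (((k^(-4) · n^(-8)) · ((k^2)^(-2))) / ((k^3)^(-2))) / ((k^2)^2)    [power of a power]
= (((k^(-4) · n^(-8)) · k^(-4)) / ((k^3)^(-2))) / ((k^2)^2)    [power of a power]
= (((k^(-4) · n^(-8)) · k^(-4)) / k^(-6)) / ((k^2)^2)    [power of a power]
= (((k^(-4) · n^(-8)) · k^(-4)) / k^(-6)) / k^4    [power of a power]
= k^(-6)n^(-8)    [quotient of powers; product of powers]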